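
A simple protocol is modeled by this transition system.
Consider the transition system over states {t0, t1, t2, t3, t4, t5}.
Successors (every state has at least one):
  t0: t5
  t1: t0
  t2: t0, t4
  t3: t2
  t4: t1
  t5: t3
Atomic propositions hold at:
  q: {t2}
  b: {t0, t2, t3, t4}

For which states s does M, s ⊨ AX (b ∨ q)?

{t1, t2, t3, t5}

Sat(b ∨ q) = {t0, t2, t3, t4}
Sat(AX (b ∨ q)) = {s : every successor in {t0, t2, t3, t4}} = {t1, t2, t3, t5}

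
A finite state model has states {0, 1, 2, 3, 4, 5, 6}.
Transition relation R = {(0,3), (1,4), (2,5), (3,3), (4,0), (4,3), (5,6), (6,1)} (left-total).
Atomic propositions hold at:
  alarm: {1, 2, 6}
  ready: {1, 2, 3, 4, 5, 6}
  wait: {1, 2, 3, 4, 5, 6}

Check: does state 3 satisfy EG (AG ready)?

Yes

AG ready: greatest fixpoint, start Z0 = {1, 2, 3, 4, 5, 6}, keep only states in Sat with every successor in Z. Z1 = {1, 2, 3, 5, 6}; Z2 = {2, 3, 5, 6}; Z3 = {2, 3, 5}; Z4 = {2, 3}; Z5 = {3}; fixed.
Sat(AG ready) = {3}
EG (AG ready): greatest fixpoint, start Z0 = {3}, keep only states in Sat with some successor in Z. Already a fixed point.
Sat(EG (AG ready)) = {3}
3 ∈ Sat(EG (AG ready)) = {3}, so the formula holds at 3.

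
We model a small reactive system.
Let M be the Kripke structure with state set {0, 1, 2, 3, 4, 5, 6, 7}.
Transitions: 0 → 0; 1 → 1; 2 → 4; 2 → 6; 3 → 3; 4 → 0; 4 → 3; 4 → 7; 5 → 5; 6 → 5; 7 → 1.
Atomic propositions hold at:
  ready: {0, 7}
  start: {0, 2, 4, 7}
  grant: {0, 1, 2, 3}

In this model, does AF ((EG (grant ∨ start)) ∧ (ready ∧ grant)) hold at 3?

Sat(grant ∨ start) = {0, 1, 2, 3, 4, 7}
EG (grant ∨ start): greatest fixpoint, start Z0 = {0, 1, 2, 3, 4, 7}, keep only states in Sat with some successor in Z. Already a fixed point.
Sat(EG (grant ∨ start)) = {0, 1, 2, 3, 4, 7}
Sat(ready ∧ grant) = {0}
Sat((EG (grant ∨ start)) ∧ (ready ∧ grant)) = {0}
AF ((EG (grant ∨ start)) ∧ (ready ∧ grant)): least fixpoint, start Z0 = {0}, add states with every successor in Z. Already a fixed point.
Sat(AF ((EG (grant ∨ start)) ∧ (ready ∧ grant))) = {0}
3 ∉ Sat(AF ((EG (grant ∨ start)) ∧ (ready ∧ grant))) = {0}, so the formula does not hold at 3.

No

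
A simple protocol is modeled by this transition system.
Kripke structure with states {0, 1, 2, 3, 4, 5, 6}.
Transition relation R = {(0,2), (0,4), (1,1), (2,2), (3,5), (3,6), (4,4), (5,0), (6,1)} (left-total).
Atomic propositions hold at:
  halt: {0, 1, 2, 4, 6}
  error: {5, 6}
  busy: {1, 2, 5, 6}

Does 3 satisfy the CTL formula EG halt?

EG halt: greatest fixpoint, start Z0 = {0, 1, 2, 4, 6}, keep only states in Sat with some successor in Z. Already a fixed point.
Sat(EG halt) = {0, 1, 2, 4, 6}
3 ∉ Sat(EG halt) = {0, 1, 2, 4, 6}, so the formula does not hold at 3.

No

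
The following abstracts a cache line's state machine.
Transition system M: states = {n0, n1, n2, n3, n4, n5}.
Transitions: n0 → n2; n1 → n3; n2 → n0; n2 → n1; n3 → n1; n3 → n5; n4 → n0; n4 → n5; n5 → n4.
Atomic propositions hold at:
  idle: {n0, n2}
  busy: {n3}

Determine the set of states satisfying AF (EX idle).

Sat(EX idle) = {s : some successor in {n0, n2}} = {n0, n2, n4}
AF (EX idle): least fixpoint, start Z0 = {n0, n2, n4}, add states with every successor in Z. Z1 = {n0, n2, n4, n5}; fixed.
Sat(AF (EX idle)) = {n0, n2, n4, n5}

{n0, n2, n4, n5}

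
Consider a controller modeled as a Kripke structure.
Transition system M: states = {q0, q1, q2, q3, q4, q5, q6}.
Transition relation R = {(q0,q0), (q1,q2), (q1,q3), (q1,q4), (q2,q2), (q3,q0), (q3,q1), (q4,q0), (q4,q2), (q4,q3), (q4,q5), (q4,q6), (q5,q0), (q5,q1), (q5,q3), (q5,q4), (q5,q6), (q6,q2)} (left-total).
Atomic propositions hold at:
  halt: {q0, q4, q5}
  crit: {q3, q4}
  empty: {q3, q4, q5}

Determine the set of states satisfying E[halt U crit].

{q3, q4, q5}

E[halt U crit]: least fixpoint, start Z0 = Sat(crit) = {q3, q4}, add states in Sat(halt) with some successor in Z. Z1 = {q3, q4, q5}; fixed.
Sat(E[halt U crit]) = {q3, q4, q5}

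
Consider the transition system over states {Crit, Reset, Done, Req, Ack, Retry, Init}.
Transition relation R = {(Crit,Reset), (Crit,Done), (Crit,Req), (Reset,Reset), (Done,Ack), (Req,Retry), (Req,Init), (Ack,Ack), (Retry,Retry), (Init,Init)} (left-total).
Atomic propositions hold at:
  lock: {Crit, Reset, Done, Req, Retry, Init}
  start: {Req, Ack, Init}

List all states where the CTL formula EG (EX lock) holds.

{Crit, Reset, Req, Retry, Init}

Sat(EX lock) = {s : some successor in {Crit, Reset, Done, Req, Retry, Init}} = {Crit, Reset, Req, Retry, Init}
EG (EX lock): greatest fixpoint, start Z0 = {Crit, Reset, Req, Retry, Init}, keep only states in Sat with some successor in Z. Already a fixed point.
Sat(EG (EX lock)) = {Crit, Reset, Req, Retry, Init}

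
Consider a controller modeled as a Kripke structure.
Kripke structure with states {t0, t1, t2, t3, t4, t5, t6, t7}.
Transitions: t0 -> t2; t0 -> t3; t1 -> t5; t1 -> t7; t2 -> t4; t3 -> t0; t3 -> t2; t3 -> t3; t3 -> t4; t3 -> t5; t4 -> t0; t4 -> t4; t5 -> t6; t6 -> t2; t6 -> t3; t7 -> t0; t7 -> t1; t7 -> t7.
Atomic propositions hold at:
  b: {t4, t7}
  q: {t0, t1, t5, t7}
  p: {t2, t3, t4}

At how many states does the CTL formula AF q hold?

AF q: least fixpoint, start Z0 = {t0, t1, t5, t7}, add states with every successor in Z. Already a fixed point.
Sat(AF q) = {t0, t1, t5, t7}
|Sat(AF q)| = |{t0, t1, t5, t7}| = 4.

4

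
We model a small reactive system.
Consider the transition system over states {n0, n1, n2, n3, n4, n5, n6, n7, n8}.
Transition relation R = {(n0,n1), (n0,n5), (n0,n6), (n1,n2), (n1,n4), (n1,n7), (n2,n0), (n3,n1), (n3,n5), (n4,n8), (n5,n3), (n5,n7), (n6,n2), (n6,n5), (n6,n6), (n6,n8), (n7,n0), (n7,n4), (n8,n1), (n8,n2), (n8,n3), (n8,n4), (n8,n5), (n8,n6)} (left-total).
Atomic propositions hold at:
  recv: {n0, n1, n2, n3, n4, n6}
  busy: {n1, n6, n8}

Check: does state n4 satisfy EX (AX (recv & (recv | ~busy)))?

No

Sat(~busy) = {n0, n2, n3, n4, n5, n7}
Sat(recv | ~busy) = {n0, n1, n2, n3, n4, n5, n6, n7}
Sat(recv & (recv | ~busy)) = {n0, n1, n2, n3, n4, n6}
Sat(AX (recv & (recv | ~busy))) = {s : every successor in {n0, n1, n2, n3, n4, n6}} = {n2, n7}
Sat(EX (AX (recv & (recv | ~busy)))) = {s : some successor in {n2, n7}} = {n1, n5, n6, n8}
n4 ∉ Sat(EX (AX (recv & (recv | ~busy)))) = {n1, n5, n6, n8}, so the formula does not hold at n4.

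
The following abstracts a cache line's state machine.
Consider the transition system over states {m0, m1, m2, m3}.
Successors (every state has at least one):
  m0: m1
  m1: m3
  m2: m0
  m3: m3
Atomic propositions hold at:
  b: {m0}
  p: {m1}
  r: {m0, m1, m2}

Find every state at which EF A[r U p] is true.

{m0, m1, m2}

A[r U p]: least fixpoint, start Z0 = Sat(p) = {m1}, add states in Sat(r) with every successor in Z. Z1 = {m0, m1}; Z2 = {m0, m1, m2}; fixed.
Sat(A[r U p]) = {m0, m1, m2}
EF A[r U p]: least fixpoint, start Z0 = {m0, m1, m2}, add states with some successor in Z. Already a fixed point.
Sat(EF A[r U p]) = {m0, m1, m2}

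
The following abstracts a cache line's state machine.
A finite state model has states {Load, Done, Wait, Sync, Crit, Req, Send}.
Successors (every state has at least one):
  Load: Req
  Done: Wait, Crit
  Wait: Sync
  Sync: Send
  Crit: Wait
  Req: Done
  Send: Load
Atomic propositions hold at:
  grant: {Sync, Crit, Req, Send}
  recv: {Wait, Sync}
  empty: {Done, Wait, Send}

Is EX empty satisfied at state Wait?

No

Sat(EX empty) = {s : some successor in {Done, Wait, Send}} = {Done, Sync, Crit, Req}
Wait ∉ Sat(EX empty) = {Done, Sync, Crit, Req}, so the formula does not hold at Wait.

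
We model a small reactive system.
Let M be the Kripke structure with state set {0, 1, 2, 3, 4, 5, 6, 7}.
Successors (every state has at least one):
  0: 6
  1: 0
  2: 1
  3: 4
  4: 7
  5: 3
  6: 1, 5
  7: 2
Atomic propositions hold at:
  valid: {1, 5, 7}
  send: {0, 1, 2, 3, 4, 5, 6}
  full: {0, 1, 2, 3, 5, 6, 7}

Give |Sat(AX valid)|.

3

Sat(AX valid) = {s : every successor in {1, 5, 7}} = {2, 4, 6}
|Sat(AX valid)| = |{2, 4, 6}| = 3.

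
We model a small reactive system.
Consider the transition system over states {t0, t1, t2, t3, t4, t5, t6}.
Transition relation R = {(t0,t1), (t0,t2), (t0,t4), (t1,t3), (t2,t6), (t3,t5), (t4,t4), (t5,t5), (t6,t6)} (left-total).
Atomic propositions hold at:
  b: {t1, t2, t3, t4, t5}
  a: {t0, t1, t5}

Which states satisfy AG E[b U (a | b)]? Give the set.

Sat(a | b) = {t0, t1, t2, t3, t4, t5}
E[b U (a | b)]: least fixpoint, start Z0 = Sat((a | b)) = {t0, t1, t2, t3, t4, t5}, add states in Sat(b) with some successor in Z. Already a fixed point.
Sat(E[b U (a | b)]) = {t0, t1, t2, t3, t4, t5}
AG E[b U (a | b)]: greatest fixpoint, start Z0 = {t0, t1, t2, t3, t4, t5}, keep only states in Sat with every successor in Z. Z1 = {t0, t1, t3, t4, t5}; Z2 = {t1, t3, t4, t5}; fixed.
Sat(AG E[b U (a | b)]) = {t1, t3, t4, t5}

{t1, t3, t4, t5}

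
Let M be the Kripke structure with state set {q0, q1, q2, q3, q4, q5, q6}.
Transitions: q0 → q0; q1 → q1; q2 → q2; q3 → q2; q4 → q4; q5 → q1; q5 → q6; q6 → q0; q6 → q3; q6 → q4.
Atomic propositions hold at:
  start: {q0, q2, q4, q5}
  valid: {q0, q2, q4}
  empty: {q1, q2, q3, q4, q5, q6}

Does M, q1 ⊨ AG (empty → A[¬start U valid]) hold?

Sat(¬start) = {q1, q3, q6}
A[¬start U valid]: least fixpoint, start Z0 = Sat(valid) = {q0, q2, q4}, add states in Sat(¬start) with every successor in Z. Z1 = {q0, q2, q3, q4}; Z2 = {q0, q2, q3, q4, q6}; fixed.
Sat(A[¬start U valid]) = {q0, q2, q3, q4, q6}
Sat(empty → A[¬start U valid]) = {q0, q2, q3, q4, q6}
AG (empty → A[¬start U valid]): greatest fixpoint, start Z0 = {q0, q2, q3, q4, q6}, keep only states in Sat with every successor in Z. Already a fixed point.
Sat(AG (empty → A[¬start U valid])) = {q0, q2, q3, q4, q6}
q1 ∉ Sat(AG (empty → A[¬start U valid])) = {q0, q2, q3, q4, q6}, so the formula does not hold at q1.

No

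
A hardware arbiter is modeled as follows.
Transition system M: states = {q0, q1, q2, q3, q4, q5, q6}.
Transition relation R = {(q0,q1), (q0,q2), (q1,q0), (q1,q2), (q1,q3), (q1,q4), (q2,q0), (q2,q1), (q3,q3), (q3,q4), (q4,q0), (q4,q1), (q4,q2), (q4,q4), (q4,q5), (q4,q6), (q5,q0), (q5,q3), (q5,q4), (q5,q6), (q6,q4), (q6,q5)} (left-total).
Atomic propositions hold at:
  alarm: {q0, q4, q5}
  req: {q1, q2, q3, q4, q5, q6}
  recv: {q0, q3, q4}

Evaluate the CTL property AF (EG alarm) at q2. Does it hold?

No

EG alarm: greatest fixpoint, start Z0 = {q0, q4, q5}, keep only states in Sat with some successor in Z. Z1 = {q4, q5}; fixed.
Sat(EG alarm) = {q4, q5}
AF (EG alarm): least fixpoint, start Z0 = {q4, q5}, add states with every successor in Z. Z1 = {q4, q5, q6}; fixed.
Sat(AF (EG alarm)) = {q4, q5, q6}
q2 ∉ Sat(AF (EG alarm)) = {q4, q5, q6}, so the formula does not hold at q2.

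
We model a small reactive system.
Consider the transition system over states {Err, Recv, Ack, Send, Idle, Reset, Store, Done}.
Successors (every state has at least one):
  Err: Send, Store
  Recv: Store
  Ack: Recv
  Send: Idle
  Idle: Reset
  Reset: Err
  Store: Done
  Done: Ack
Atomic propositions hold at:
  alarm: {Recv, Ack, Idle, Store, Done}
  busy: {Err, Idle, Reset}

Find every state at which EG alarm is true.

EG alarm: greatest fixpoint, start Z0 = {Recv, Ack, Idle, Store, Done}, keep only states in Sat with some successor in Z. Z1 = {Recv, Ack, Store, Done}; fixed.
Sat(EG alarm) = {Recv, Ack, Store, Done}

{Recv, Ack, Store, Done}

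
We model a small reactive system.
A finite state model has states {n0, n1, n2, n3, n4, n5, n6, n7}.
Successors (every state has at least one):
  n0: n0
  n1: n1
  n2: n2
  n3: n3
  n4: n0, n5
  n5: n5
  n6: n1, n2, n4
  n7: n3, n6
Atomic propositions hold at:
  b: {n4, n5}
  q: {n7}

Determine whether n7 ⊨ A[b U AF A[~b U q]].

Yes

Sat(~b) = {n0, n1, n2, n3, n6, n7}
A[~b U q]: least fixpoint, start Z0 = Sat(q) = {n7}, add states in Sat(~b) with every successor in Z. Already a fixed point.
Sat(A[~b U q]) = {n7}
AF A[~b U q]: least fixpoint, start Z0 = {n7}, add states with every successor in Z. Already a fixed point.
Sat(AF A[~b U q]) = {n7}
A[b U AF A[~b U q]]: least fixpoint, start Z0 = Sat(AF A[~b U q]) = {n7}, add states in Sat(b) with every successor in Z. Already a fixed point.
Sat(A[b U AF A[~b U q]]) = {n7}
n7 ∈ Sat(A[b U AF A[~b U q]]) = {n7}, so the formula holds at n7.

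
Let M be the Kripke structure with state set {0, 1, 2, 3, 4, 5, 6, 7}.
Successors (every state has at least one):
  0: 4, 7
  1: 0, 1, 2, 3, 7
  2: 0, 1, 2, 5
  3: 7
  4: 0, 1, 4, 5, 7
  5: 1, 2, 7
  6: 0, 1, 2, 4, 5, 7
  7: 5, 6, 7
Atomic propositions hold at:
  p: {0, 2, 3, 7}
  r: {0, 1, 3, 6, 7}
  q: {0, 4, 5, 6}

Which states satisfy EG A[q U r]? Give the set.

{0, 1, 3, 6, 7}

A[q U r]: least fixpoint, start Z0 = Sat(r) = {0, 1, 3, 6, 7}, add states in Sat(q) with every successor in Z. Already a fixed point.
Sat(A[q U r]) = {0, 1, 3, 6, 7}
EG A[q U r]: greatest fixpoint, start Z0 = {0, 1, 3, 6, 7}, keep only states in Sat with some successor in Z. Already a fixed point.
Sat(EG A[q U r]) = {0, 1, 3, 6, 7}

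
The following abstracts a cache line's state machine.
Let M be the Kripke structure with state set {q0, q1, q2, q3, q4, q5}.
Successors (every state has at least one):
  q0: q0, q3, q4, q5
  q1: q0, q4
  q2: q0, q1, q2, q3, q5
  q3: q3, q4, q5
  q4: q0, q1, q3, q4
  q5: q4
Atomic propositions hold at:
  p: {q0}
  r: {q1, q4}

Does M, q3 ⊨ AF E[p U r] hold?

E[p U r]: least fixpoint, start Z0 = Sat(r) = {q1, q4}, add states in Sat(p) with some successor in Z. Z1 = {q0, q1, q4}; fixed.
Sat(E[p U r]) = {q0, q1, q4}
AF E[p U r]: least fixpoint, start Z0 = {q0, q1, q4}, add states with every successor in Z. Z1 = {q0, q1, q4, q5}; fixed.
Sat(AF E[p U r]) = {q0, q1, q4, q5}
q3 ∉ Sat(AF E[p U r]) = {q0, q1, q4, q5}, so the formula does not hold at q3.

No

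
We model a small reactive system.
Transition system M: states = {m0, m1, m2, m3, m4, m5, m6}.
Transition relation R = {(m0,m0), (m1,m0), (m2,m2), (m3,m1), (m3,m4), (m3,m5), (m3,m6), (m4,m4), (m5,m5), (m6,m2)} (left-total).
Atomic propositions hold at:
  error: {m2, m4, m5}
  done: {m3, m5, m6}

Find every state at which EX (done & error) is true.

{m3, m5}

Sat(done & error) = {m5}
Sat(EX (done & error)) = {s : some successor in {m5}} = {m3, m5}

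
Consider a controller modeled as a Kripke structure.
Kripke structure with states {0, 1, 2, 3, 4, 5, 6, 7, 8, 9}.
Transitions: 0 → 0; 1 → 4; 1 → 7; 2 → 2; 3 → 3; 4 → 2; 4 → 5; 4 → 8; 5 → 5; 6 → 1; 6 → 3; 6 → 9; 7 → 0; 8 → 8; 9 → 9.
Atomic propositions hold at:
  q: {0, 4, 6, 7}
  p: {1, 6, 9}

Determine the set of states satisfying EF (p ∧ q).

Sat(p ∧ q) = {6}
EF (p ∧ q): least fixpoint, start Z0 = {6}, add states with some successor in Z. Already a fixed point.
Sat(EF (p ∧ q)) = {6}

{6}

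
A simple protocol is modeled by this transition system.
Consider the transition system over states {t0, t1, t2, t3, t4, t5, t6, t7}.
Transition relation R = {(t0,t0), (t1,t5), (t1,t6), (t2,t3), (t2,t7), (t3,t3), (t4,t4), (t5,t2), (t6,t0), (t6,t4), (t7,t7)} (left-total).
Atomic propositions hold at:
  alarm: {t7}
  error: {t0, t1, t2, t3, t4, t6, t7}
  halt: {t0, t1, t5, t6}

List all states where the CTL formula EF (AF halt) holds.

{t0, t1, t5, t6}

AF halt: least fixpoint, start Z0 = {t0, t1, t5, t6}, add states with every successor in Z. Already a fixed point.
Sat(AF halt) = {t0, t1, t5, t6}
EF (AF halt): least fixpoint, start Z0 = {t0, t1, t5, t6}, add states with some successor in Z. Already a fixed point.
Sat(EF (AF halt)) = {t0, t1, t5, t6}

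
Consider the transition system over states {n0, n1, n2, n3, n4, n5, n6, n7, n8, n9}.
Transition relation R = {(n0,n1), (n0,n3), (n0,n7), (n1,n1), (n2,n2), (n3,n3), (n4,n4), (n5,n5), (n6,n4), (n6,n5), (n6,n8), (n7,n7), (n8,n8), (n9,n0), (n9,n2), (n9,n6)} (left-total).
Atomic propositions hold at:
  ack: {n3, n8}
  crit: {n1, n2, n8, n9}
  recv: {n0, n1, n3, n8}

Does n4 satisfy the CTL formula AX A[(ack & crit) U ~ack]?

Yes

Sat(ack & crit) = {n8}
Sat(~ack) = {n0, n1, n2, n4, n5, n6, n7, n9}
A[(ack & crit) U ~ack]: least fixpoint, start Z0 = Sat(~ack) = {n0, n1, n2, n4, n5, n6, n7, n9}, add states in Sat(ack & crit) with every successor in Z. Already a fixed point.
Sat(A[(ack & crit) U ~ack]) = {n0, n1, n2, n4, n5, n6, n7, n9}
Sat(AX A[(ack & crit) U ~ack]) = {s : every successor in {n0, n1, n2, n4, n5, n6, n7, n9}} = {n1, n2, n4, n5, n7, n9}
n4 ∈ Sat(AX A[(ack & crit) U ~ack]) = {n1, n2, n4, n5, n7, n9}, so the formula holds at n4.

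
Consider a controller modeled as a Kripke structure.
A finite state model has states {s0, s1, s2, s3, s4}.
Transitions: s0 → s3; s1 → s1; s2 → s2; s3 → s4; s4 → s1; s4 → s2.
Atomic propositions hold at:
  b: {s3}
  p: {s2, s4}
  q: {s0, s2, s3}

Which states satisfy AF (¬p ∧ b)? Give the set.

{s0, s3}

Sat(¬p) = {s0, s1, s3}
Sat(¬p ∧ b) = {s3}
AF (¬p ∧ b): least fixpoint, start Z0 = {s3}, add states with every successor in Z. Z1 = {s0, s3}; fixed.
Sat(AF (¬p ∧ b)) = {s0, s3}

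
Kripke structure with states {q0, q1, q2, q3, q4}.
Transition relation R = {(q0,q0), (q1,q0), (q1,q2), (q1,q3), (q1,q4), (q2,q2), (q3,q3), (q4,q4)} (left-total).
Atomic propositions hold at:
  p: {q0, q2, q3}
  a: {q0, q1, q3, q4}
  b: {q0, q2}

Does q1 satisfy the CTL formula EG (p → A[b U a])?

Yes

A[b U a]: least fixpoint, start Z0 = Sat(a) = {q0, q1, q3, q4}, add states in Sat(b) with every successor in Z. Already a fixed point.
Sat(A[b U a]) = {q0, q1, q3, q4}
Sat(p → A[b U a]) = {q0, q1, q3, q4}
EG (p → A[b U a]): greatest fixpoint, start Z0 = {q0, q1, q3, q4}, keep only states in Sat with some successor in Z. Already a fixed point.
Sat(EG (p → A[b U a])) = {q0, q1, q3, q4}
q1 ∈ Sat(EG (p → A[b U a])) = {q0, q1, q3, q4}, so the formula holds at q1.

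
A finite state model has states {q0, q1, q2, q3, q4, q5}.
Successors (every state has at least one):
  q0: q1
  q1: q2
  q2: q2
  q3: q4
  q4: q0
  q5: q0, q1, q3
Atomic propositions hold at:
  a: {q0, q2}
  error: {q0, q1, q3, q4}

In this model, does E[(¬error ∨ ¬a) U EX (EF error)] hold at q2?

No

Sat(¬error) = {q2, q5}
Sat(¬a) = {q1, q3, q4, q5}
Sat(¬error ∨ ¬a) = {q1, q2, q3, q4, q5}
EF error: least fixpoint, start Z0 = {q0, q1, q3, q4}, add states with some successor in Z. Z1 = {q0, q1, q3, q4, q5}; fixed.
Sat(EF error) = {q0, q1, q3, q4, q5}
Sat(EX (EF error)) = {s : some successor in {q0, q1, q3, q4, q5}} = {q0, q3, q4, q5}
E[(¬error ∨ ¬a) U EX (EF error)]: least fixpoint, start Z0 = Sat(EX (EF error)) = {q0, q3, q4, q5}, add states in Sat(¬error ∨ ¬a) with some successor in Z. Already a fixed point.
Sat(E[(¬error ∨ ¬a) U EX (EF error)]) = {q0, q3, q4, q5}
q2 ∉ Sat(E[(¬error ∨ ¬a) U EX (EF error)]) = {q0, q3, q4, q5}, so the formula does not hold at q2.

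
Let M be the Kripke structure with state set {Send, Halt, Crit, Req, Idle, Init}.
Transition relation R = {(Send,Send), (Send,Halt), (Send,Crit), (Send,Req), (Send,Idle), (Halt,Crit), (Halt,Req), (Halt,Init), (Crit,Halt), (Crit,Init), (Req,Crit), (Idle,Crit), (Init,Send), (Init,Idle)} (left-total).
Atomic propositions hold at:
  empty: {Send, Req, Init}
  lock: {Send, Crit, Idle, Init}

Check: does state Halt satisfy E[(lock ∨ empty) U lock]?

Sat(lock ∨ empty) = {Send, Crit, Req, Idle, Init}
E[(lock ∨ empty) U lock]: least fixpoint, start Z0 = Sat(lock) = {Send, Crit, Idle, Init}, add states in Sat(lock ∨ empty) with some successor in Z. Z1 = {Send, Crit, Req, Idle, Init}; fixed.
Sat(E[(lock ∨ empty) U lock]) = {Send, Crit, Req, Idle, Init}
Halt ∉ Sat(E[(lock ∨ empty) U lock]) = {Send, Crit, Req, Idle, Init}, so the formula does not hold at Halt.

No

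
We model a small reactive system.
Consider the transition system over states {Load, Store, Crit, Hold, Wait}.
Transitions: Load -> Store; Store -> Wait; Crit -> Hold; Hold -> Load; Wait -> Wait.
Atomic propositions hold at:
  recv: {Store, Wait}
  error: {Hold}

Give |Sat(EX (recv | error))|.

4

Sat(recv | error) = {Store, Hold, Wait}
Sat(EX (recv | error)) = {s : some successor in {Store, Hold, Wait}} = {Load, Store, Crit, Wait}
|Sat(EX (recv | error))| = |{Load, Store, Crit, Wait}| = 4.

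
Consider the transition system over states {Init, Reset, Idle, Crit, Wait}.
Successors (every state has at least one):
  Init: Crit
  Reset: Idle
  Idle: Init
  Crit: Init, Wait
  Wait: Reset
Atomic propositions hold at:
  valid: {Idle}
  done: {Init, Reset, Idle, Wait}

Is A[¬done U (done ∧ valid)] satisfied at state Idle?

Yes

Sat(¬done) = {Crit}
Sat(done ∧ valid) = {Idle}
A[¬done U (done ∧ valid)]: least fixpoint, start Z0 = Sat((done ∧ valid)) = {Idle}, add states in Sat(¬done) with every successor in Z. Already a fixed point.
Sat(A[¬done U (done ∧ valid)]) = {Idle}
Idle ∈ Sat(A[¬done U (done ∧ valid)]) = {Idle}, so the formula holds at Idle.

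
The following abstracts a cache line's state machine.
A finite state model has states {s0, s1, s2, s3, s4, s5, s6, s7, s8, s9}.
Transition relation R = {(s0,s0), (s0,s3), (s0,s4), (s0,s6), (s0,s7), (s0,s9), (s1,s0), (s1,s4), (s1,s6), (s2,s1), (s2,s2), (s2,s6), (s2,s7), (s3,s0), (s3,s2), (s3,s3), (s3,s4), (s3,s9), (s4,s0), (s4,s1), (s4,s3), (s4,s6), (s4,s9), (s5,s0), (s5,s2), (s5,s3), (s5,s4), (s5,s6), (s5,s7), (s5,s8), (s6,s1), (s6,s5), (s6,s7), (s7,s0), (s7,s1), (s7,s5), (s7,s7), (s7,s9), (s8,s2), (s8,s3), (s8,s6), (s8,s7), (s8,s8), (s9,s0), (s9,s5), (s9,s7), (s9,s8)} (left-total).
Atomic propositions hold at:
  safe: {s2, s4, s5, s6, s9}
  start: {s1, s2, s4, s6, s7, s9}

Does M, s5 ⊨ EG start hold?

EG start: greatest fixpoint, start Z0 = {s1, s2, s4, s6, s7, s9}, keep only states in Sat with some successor in Z. Already a fixed point.
Sat(EG start) = {s1, s2, s4, s6, s7, s9}
s5 ∉ Sat(EG start) = {s1, s2, s4, s6, s7, s9}, so the formula does not hold at s5.

No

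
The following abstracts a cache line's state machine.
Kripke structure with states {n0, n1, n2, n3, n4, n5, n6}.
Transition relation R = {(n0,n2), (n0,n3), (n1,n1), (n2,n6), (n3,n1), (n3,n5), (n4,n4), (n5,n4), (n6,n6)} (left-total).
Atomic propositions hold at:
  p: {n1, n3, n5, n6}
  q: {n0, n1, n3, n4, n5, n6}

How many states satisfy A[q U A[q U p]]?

4

A[q U p]: least fixpoint, start Z0 = Sat(p) = {n1, n3, n5, n6}, add states in Sat(q) with every successor in Z. Already a fixed point.
Sat(A[q U p]) = {n1, n3, n5, n6}
A[q U A[q U p]]: least fixpoint, start Z0 = Sat(A[q U p]) = {n1, n3, n5, n6}, add states in Sat(q) with every successor in Z. Already a fixed point.
Sat(A[q U A[q U p]]) = {n1, n3, n5, n6}
|Sat(A[q U A[q U p]])| = |{n1, n3, n5, n6}| = 4.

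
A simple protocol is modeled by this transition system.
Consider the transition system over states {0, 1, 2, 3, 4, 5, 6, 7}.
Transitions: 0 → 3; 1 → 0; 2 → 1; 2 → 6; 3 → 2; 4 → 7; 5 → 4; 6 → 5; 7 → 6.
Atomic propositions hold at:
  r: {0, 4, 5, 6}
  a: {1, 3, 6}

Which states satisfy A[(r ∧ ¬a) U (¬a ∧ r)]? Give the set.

{0, 4, 5}

Sat(¬a) = {0, 2, 4, 5, 7}
Sat(r ∧ ¬a) = {0, 4, 5}
Sat(¬a ∧ r) = {0, 4, 5}
A[(r ∧ ¬a) U (¬a ∧ r)]: least fixpoint, start Z0 = Sat((¬a ∧ r)) = {0, 4, 5}, add states in Sat(r ∧ ¬a) with every successor in Z. Already a fixed point.
Sat(A[(r ∧ ¬a) U (¬a ∧ r)]) = {0, 4, 5}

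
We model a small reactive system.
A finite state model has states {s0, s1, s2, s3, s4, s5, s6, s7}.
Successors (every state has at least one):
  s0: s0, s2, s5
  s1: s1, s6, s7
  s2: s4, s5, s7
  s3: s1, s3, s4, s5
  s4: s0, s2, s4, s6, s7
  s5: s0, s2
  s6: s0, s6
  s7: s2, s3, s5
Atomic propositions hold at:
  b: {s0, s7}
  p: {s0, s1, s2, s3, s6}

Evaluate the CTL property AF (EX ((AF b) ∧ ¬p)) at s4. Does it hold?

AF b: least fixpoint, start Z0 = {s0, s7}, add states with every successor in Z. Already a fixed point.
Sat(AF b) = {s0, s7}
Sat(¬p) = {s4, s5, s7}
Sat((AF b) ∧ ¬p) = {s7}
Sat(EX ((AF b) ∧ ¬p)) = {s : some successor in {s7}} = {s1, s2, s4}
AF (EX ((AF b) ∧ ¬p)): least fixpoint, start Z0 = {s1, s2, s4}, add states with every successor in Z. Already a fixed point.
Sat(AF (EX ((AF b) ∧ ¬p))) = {s1, s2, s4}
s4 ∈ Sat(AF (EX ((AF b) ∧ ¬p))) = {s1, s2, s4}, so the formula holds at s4.

Yes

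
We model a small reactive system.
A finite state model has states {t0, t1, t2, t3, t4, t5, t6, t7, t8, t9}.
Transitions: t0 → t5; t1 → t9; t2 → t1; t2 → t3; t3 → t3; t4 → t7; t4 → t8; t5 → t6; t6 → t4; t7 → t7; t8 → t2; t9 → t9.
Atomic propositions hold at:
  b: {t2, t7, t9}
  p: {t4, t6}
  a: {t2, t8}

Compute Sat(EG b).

EG b: greatest fixpoint, start Z0 = {t2, t7, t9}, keep only states in Sat with some successor in Z. Z1 = {t7, t9}; fixed.
Sat(EG b) = {t7, t9}

{t7, t9}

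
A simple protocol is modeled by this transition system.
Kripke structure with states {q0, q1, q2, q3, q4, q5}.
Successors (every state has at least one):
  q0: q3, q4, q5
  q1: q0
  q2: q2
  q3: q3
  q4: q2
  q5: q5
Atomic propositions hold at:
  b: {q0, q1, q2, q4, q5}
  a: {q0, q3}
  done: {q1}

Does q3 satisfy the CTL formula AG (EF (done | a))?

Sat(done | a) = {q0, q1, q3}
EF (done | a): least fixpoint, start Z0 = {q0, q1, q3}, add states with some successor in Z. Already a fixed point.
Sat(EF (done | a)) = {q0, q1, q3}
AG (EF (done | a)): greatest fixpoint, start Z0 = {q0, q1, q3}, keep only states in Sat with every successor in Z. Z1 = {q1, q3}; Z2 = {q3}; fixed.
Sat(AG (EF (done | a))) = {q3}
q3 ∈ Sat(AG (EF (done | a))) = {q3}, so the formula holds at q3.

Yes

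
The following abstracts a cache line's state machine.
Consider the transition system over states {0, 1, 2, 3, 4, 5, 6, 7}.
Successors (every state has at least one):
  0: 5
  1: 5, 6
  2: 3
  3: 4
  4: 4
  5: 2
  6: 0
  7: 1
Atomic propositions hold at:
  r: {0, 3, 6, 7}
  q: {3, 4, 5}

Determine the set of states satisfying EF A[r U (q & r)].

Sat(q & r) = {3}
A[r U (q & r)]: least fixpoint, start Z0 = Sat((q & r)) = {3}, add states in Sat(r) with every successor in Z. Already a fixed point.
Sat(A[r U (q & r)]) = {3}
EF A[r U (q & r)]: least fixpoint, start Z0 = {3}, add states with some successor in Z. Z1 = {2, 3}; Z2 = {2, 3, 5}; Z3 = {0, 1, 2, 3, 5}; Z4 = {0, 1, 2, 3, 5, 6, 7}; fixed.
Sat(EF A[r U (q & r)]) = {0, 1, 2, 3, 5, 6, 7}

{0, 1, 2, 3, 5, 6, 7}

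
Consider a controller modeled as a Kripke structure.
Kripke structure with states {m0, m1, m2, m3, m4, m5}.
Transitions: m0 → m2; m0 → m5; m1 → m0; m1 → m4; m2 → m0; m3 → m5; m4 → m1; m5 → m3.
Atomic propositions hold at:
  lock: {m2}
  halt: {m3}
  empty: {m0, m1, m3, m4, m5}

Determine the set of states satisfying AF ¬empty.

Sat(¬empty) = {m2}
AF ¬empty: least fixpoint, start Z0 = {m2}, add states with every successor in Z. Already a fixed point.
Sat(AF ¬empty) = {m2}

{m2}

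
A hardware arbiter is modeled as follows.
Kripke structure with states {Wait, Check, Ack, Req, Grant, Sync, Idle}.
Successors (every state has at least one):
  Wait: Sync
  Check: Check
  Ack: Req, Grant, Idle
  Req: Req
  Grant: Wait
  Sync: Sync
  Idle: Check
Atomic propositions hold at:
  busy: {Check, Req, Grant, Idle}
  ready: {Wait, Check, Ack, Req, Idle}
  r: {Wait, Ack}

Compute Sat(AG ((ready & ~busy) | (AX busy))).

{Check, Req, Idle}

Sat(~busy) = {Wait, Ack, Sync}
Sat(ready & ~busy) = {Wait, Ack}
Sat(AX busy) = {s : every successor in {Check, Req, Grant, Idle}} = {Check, Ack, Req, Idle}
Sat((ready & ~busy) | (AX busy)) = {Wait, Check, Ack, Req, Idle}
AG ((ready & ~busy) | (AX busy)): greatest fixpoint, start Z0 = {Wait, Check, Ack, Req, Idle}, keep only states in Sat with every successor in Z. Z1 = {Check, Req, Idle}; fixed.
Sat(AG ((ready & ~busy) | (AX busy))) = {Check, Req, Idle}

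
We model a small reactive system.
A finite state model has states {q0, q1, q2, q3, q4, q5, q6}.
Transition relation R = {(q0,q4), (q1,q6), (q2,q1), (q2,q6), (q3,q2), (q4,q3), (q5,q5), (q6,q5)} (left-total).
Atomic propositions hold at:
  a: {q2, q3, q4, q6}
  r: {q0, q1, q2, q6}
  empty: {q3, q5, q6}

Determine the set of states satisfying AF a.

{q0, q1, q2, q3, q4, q6}

AF a: least fixpoint, start Z0 = {q2, q3, q4, q6}, add states with every successor in Z. Z1 = {q0, q1, q2, q3, q4, q6}; fixed.
Sat(AF a) = {q0, q1, q2, q3, q4, q6}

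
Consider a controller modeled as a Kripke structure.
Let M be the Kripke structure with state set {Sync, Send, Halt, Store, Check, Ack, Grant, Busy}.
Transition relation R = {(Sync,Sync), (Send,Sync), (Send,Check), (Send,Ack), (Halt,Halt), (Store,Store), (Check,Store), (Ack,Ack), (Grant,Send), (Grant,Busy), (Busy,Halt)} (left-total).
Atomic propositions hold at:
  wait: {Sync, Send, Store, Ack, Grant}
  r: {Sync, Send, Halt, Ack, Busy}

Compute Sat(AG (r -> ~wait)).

Sat(~wait) = {Halt, Check, Busy}
Sat(r -> ~wait) = {Halt, Store, Check, Grant, Busy}
AG (r -> ~wait): greatest fixpoint, start Z0 = {Halt, Store, Check, Grant, Busy}, keep only states in Sat with every successor in Z. Z1 = {Halt, Store, Check, Busy}; fixed.
Sat(AG (r -> ~wait)) = {Halt, Store, Check, Busy}

{Halt, Store, Check, Busy}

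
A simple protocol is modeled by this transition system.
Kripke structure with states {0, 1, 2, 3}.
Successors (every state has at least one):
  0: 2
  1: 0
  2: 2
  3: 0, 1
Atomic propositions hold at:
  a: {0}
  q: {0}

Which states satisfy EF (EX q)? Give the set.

{1, 3}

Sat(EX q) = {s : some successor in {0}} = {1, 3}
EF (EX q): least fixpoint, start Z0 = {1, 3}, add states with some successor in Z. Already a fixed point.
Sat(EF (EX q)) = {1, 3}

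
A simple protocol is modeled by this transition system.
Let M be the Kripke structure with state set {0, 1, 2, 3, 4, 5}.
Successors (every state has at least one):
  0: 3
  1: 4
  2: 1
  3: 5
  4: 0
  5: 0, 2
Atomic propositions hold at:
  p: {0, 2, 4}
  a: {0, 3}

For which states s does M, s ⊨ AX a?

Sat(AX a) = {s : every successor in {0, 3}} = {0, 4}

{0, 4}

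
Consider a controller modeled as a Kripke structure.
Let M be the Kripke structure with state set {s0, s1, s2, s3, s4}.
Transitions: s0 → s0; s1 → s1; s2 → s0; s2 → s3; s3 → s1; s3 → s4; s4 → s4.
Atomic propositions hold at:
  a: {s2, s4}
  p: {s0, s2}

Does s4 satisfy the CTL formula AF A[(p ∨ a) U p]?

Sat(p ∨ a) = {s0, s2, s4}
A[(p ∨ a) U p]: least fixpoint, start Z0 = Sat(p) = {s0, s2}, add states in Sat(p ∨ a) with every successor in Z. Already a fixed point.
Sat(A[(p ∨ a) U p]) = {s0, s2}
AF A[(p ∨ a) U p]: least fixpoint, start Z0 = {s0, s2}, add states with every successor in Z. Already a fixed point.
Sat(AF A[(p ∨ a) U p]) = {s0, s2}
s4 ∉ Sat(AF A[(p ∨ a) U p]) = {s0, s2}, so the formula does not hold at s4.

No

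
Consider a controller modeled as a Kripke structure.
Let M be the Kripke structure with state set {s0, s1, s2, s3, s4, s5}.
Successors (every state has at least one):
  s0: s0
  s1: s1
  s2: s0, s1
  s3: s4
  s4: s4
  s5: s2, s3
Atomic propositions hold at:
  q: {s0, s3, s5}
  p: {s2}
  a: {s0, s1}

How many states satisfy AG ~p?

4

Sat(~p) = {s0, s1, s3, s4, s5}
AG ~p: greatest fixpoint, start Z0 = {s0, s1, s3, s4, s5}, keep only states in Sat with every successor in Z. Z1 = {s0, s1, s3, s4}; fixed.
Sat(AG ~p) = {s0, s1, s3, s4}
|Sat(AG ~p)| = |{s0, s1, s3, s4}| = 4.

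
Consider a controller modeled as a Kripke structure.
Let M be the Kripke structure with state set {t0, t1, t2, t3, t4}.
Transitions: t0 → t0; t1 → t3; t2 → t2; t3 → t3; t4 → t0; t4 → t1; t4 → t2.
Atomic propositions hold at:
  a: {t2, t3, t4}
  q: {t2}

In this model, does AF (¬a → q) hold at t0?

No

Sat(¬a) = {t0, t1}
Sat(¬a → q) = {t2, t3, t4}
AF (¬a → q): least fixpoint, start Z0 = {t2, t3, t4}, add states with every successor in Z. Z1 = {t1, t2, t3, t4}; fixed.
Sat(AF (¬a → q)) = {t1, t2, t3, t4}
t0 ∉ Sat(AF (¬a → q)) = {t1, t2, t3, t4}, so the formula does not hold at t0.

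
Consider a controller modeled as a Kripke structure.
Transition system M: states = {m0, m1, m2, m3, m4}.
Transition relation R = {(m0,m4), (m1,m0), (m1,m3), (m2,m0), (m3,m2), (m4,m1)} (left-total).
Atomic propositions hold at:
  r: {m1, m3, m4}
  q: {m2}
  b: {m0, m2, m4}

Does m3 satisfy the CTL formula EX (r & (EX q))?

No

Sat(EX q) = {s : some successor in {m2}} = {m3}
Sat(r & (EX q)) = {m3}
Sat(EX (r & (EX q))) = {s : some successor in {m3}} = {m1}
m3 ∉ Sat(EX (r & (EX q))) = {m1}, so the formula does not hold at m3.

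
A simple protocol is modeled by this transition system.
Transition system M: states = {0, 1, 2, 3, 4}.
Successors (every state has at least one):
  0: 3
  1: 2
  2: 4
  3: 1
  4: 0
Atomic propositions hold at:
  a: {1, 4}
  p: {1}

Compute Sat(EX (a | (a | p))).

{2, 3}

Sat(a | p) = {1, 4}
Sat(a | (a | p)) = {1, 4}
Sat(EX (a | (a | p))) = {s : some successor in {1, 4}} = {2, 3}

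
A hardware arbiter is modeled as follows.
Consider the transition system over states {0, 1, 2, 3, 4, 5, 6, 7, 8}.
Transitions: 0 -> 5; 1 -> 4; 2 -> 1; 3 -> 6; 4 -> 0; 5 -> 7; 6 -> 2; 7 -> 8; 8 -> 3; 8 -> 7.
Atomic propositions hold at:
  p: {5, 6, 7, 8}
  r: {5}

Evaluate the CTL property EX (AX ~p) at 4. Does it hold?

No

Sat(~p) = {0, 1, 2, 3, 4}
Sat(AX ~p) = {s : every successor in {0, 1, 2, 3, 4}} = {1, 2, 4, 6}
Sat(EX (AX ~p)) = {s : some successor in {1, 2, 4, 6}} = {1, 2, 3, 6}
4 ∉ Sat(EX (AX ~p)) = {1, 2, 3, 6}, so the formula does not hold at 4.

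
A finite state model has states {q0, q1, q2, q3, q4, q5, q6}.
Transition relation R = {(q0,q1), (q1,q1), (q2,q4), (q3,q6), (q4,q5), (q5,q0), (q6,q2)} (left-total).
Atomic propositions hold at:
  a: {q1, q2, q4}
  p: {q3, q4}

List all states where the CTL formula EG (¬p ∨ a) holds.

{q0, q1, q2, q4, q5, q6}

Sat(¬p) = {q0, q1, q2, q5, q6}
Sat(¬p ∨ a) = {q0, q1, q2, q4, q5, q6}
EG (¬p ∨ a): greatest fixpoint, start Z0 = {q0, q1, q2, q4, q5, q6}, keep only states in Sat with some successor in Z. Already a fixed point.
Sat(EG (¬p ∨ a)) = {q0, q1, q2, q4, q5, q6}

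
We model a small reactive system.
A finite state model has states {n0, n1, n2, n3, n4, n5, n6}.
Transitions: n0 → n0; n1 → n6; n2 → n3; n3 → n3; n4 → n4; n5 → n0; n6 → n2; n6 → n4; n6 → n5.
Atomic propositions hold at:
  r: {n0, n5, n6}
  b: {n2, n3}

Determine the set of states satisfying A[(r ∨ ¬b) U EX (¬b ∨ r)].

Sat(¬b) = {n0, n1, n4, n5, n6}
Sat(r ∨ ¬b) = {n0, n1, n4, n5, n6}
Sat(¬b ∨ r) = {n0, n1, n4, n5, n6}
Sat(EX (¬b ∨ r)) = {s : some successor in {n0, n1, n4, n5, n6}} = {n0, n1, n4, n5, n6}
A[(r ∨ ¬b) U EX (¬b ∨ r)]: least fixpoint, start Z0 = Sat(EX (¬b ∨ r)) = {n0, n1, n4, n5, n6}, add states in Sat(r ∨ ¬b) with every successor in Z. Already a fixed point.
Sat(A[(r ∨ ¬b) U EX (¬b ∨ r)]) = {n0, n1, n4, n5, n6}

{n0, n1, n4, n5, n6}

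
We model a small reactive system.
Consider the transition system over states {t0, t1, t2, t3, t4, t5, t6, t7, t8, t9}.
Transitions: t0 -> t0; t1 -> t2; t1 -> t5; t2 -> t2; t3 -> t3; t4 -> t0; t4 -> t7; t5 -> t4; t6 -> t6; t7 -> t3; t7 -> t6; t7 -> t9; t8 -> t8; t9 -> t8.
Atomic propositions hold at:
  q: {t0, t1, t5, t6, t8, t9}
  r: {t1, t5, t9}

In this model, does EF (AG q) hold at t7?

Yes

AG q: greatest fixpoint, start Z0 = {t0, t1, t5, t6, t8, t9}, keep only states in Sat with every successor in Z. Z1 = {t0, t6, t8, t9}; fixed.
Sat(AG q) = {t0, t6, t8, t9}
EF (AG q): least fixpoint, start Z0 = {t0, t6, t8, t9}, add states with some successor in Z. Z1 = {t0, t4, t6, t7, t8, t9}; Z2 = {t0, t4, t5, t6, t7, t8, t9}; Z3 = {t0, t1, t4, t5, t6, t7, t8, t9}; fixed.
Sat(EF (AG q)) = {t0, t1, t4, t5, t6, t7, t8, t9}
t7 ∈ Sat(EF (AG q)) = {t0, t1, t4, t5, t6, t7, t8, t9}, so the formula holds at t7.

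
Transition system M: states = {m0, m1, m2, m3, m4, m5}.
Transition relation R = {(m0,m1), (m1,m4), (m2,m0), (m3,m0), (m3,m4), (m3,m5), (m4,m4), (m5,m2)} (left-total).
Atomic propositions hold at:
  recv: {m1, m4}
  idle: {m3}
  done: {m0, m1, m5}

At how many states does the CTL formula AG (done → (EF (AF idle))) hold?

1

AF idle: least fixpoint, start Z0 = {m3}, add states with every successor in Z. Already a fixed point.
Sat(AF idle) = {m3}
EF (AF idle): least fixpoint, start Z0 = {m3}, add states with some successor in Z. Already a fixed point.
Sat(EF (AF idle)) = {m3}
Sat(done → (EF (AF idle))) = {m2, m3, m4}
AG (done → (EF (AF idle))): greatest fixpoint, start Z0 = {m2, m3, m4}, keep only states in Sat with every successor in Z. Z1 = {m4}; fixed.
Sat(AG (done → (EF (AF idle)))) = {m4}
|Sat(AG (done → (EF (AF idle))))| = |{m4}| = 1.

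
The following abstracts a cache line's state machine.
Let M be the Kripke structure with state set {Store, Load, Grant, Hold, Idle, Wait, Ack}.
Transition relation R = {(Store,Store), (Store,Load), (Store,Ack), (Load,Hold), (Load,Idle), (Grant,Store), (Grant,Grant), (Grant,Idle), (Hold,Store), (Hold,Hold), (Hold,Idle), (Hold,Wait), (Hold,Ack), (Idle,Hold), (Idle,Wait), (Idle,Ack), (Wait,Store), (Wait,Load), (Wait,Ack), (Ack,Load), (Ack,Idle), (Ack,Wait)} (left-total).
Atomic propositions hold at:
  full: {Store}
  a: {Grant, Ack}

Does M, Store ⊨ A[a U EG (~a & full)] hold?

Sat(~a) = {Store, Load, Hold, Idle, Wait}
Sat(~a & full) = {Store}
EG (~a & full): greatest fixpoint, start Z0 = {Store}, keep only states in Sat with some successor in Z. Already a fixed point.
Sat(EG (~a & full)) = {Store}
A[a U EG (~a & full)]: least fixpoint, start Z0 = Sat(EG (~a & full)) = {Store}, add states in Sat(a) with every successor in Z. Already a fixed point.
Sat(A[a U EG (~a & full)]) = {Store}
Store ∈ Sat(A[a U EG (~a & full)]) = {Store}, so the formula holds at Store.

Yes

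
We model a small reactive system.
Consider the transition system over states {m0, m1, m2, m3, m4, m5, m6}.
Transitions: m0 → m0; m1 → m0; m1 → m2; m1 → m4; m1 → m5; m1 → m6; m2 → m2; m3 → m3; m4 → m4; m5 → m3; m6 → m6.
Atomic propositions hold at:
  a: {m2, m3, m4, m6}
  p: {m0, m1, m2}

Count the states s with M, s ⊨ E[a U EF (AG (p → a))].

6

Sat(p → a) = {m2, m3, m4, m5, m6}
AG (p → a): greatest fixpoint, start Z0 = {m2, m3, m4, m5, m6}, keep only states in Sat with every successor in Z. Already a fixed point.
Sat(AG (p → a)) = {m2, m3, m4, m5, m6}
EF (AG (p → a)): least fixpoint, start Z0 = {m2, m3, m4, m5, m6}, add states with some successor in Z. Z1 = {m1, m2, m3, m4, m5, m6}; fixed.
Sat(EF (AG (p → a))) = {m1, m2, m3, m4, m5, m6}
E[a U EF (AG (p → a))]: least fixpoint, start Z0 = Sat(EF (AG (p → a))) = {m1, m2, m3, m4, m5, m6}, add states in Sat(a) with some successor in Z. Already a fixed point.
Sat(E[a U EF (AG (p → a))]) = {m1, m2, m3, m4, m5, m6}
|Sat(E[a U EF (AG (p → a))])| = |{m1, m2, m3, m4, m5, m6}| = 6.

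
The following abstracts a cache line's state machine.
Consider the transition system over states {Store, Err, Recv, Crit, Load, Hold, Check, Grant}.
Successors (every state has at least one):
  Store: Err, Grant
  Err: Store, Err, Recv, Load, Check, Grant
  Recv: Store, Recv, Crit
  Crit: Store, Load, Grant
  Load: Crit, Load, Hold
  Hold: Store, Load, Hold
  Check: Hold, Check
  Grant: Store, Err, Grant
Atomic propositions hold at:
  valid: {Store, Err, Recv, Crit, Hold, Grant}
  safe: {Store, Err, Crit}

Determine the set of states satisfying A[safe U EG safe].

{Store, Err, Crit}

EG safe: greatest fixpoint, start Z0 = {Store, Err, Crit}, keep only states in Sat with some successor in Z. Already a fixed point.
Sat(EG safe) = {Store, Err, Crit}
A[safe U EG safe]: least fixpoint, start Z0 = Sat(EG safe) = {Store, Err, Crit}, add states in Sat(safe) with every successor in Z. Already a fixed point.
Sat(A[safe U EG safe]) = {Store, Err, Crit}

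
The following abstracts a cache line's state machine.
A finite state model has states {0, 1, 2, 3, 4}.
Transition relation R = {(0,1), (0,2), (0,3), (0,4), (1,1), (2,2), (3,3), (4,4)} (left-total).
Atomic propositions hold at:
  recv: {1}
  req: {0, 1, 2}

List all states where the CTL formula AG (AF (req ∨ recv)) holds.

{1, 2}

Sat(req ∨ recv) = {0, 1, 2}
AF (req ∨ recv): least fixpoint, start Z0 = {0, 1, 2}, add states with every successor in Z. Already a fixed point.
Sat(AF (req ∨ recv)) = {0, 1, 2}
AG (AF (req ∨ recv)): greatest fixpoint, start Z0 = {0, 1, 2}, keep only states in Sat with every successor in Z. Z1 = {1, 2}; fixed.
Sat(AG (AF (req ∨ recv))) = {1, 2}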